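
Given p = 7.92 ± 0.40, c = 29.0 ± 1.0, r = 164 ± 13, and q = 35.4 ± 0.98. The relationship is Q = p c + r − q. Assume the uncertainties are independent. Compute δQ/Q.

Let w = p·c = 230. δw/w = √((1·δp/p)² + (1·δc/c)²) = √(0.00255 + 0.00119) = 0.0612, so δw = 14.0.
Q = w + r − q: δQ = √(δw² + δr² + δq²) = √(197 + 169 + 0.960) = 19.2
Q = 358, so δQ/Q = 19.2/358 = 0.0535.

0.0535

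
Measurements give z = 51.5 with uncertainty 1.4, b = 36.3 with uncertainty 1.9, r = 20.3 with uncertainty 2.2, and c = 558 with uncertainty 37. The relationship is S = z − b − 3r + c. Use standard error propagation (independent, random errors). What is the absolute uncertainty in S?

Absolute uncertainties add in quadrature for a linear combination:
  (δz)² = 1.96;  (δb)² = 3.61;  (3·δr)² = 43.6;  (δc)² = 1370
δS = √(1420) = 37.7

37.7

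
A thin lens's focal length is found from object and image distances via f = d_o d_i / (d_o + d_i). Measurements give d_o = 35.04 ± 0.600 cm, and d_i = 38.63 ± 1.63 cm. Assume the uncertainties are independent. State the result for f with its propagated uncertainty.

∂f/∂d_o = (d_i/(d_o+d_i))² = 0.275;  ∂f/∂d_i = (d_o/(d_o+d_i))² = 0.226
δf = √((∂f/∂d_o · δd_o)² + (∂f/∂d_i · δd_i)²) = √(0.0272 + 0.136) = 0.404 cm
f = 18.37 cm.

18.37 ± 0.404 cm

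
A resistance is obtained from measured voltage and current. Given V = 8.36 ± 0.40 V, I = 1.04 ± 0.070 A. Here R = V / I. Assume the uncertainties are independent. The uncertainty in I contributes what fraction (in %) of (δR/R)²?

(δR/R)² = (1·δV/V)² + (-1·δI/I)²
  V term: (1×0.0478)² = 0.00229
  I term: (-1×0.0673)² = 0.00453
Total = 0.00682. Share from I = 0.00453/0.00682 = 0.664.

66.4%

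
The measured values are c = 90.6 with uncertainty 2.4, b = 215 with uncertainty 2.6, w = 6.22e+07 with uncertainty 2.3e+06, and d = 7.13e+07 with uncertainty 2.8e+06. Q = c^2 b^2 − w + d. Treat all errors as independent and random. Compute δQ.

2.24e+07

Let p = c^2·b^2 = 3.79e+08. δp/p = √((2·δc/c)² + (2·δb/b)²) = √(0.00281 + 0.000585) = 0.0582, so δp = 2.21e+07.
Q = p − w + d: δQ = √(δp² + δw² + δd²) = √(4.88e+14 + 5.29e+12 + 7.84e+12) = 2.24e+07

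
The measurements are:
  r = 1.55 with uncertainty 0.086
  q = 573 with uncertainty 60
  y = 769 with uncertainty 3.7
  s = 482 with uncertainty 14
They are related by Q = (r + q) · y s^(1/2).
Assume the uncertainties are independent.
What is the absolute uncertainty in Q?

Let u = r + q = 575. δu = √(δr² + δq²) = √(0.00740 + 3600) = 60.0, so δu/u = 0.104.
Q is then a monomial in u, y, s:
δQ/Q = √((δu/u)² + (1·δy/y)² + (½·δs/s)²) = √(0.0109 + 2.31e-05 + 0.000211) = 0.106
Q = 9.7e+06, so δQ = 0.106 × 9.7e+06 = 1.02e+06.

1.02e+06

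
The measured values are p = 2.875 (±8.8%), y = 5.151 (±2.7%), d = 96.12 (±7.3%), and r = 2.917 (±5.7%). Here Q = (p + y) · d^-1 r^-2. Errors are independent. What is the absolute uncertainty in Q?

Let u = p + y = 8.026. δu = √(δp² + δy²) = √(0.0640 + 0.0193) = 0.289, so δu/u = 0.0360.
Q is then a monomial in u, d, r:
δQ/Q = √((δu/u)² + (-1·δd/d)² + (-2·δr/r)²) = √(0.00129 + 0.00533 + 0.0130) = 0.140
Q = 0.009813, so δQ = 0.140 × 0.009813 = 0.00137.

0.00137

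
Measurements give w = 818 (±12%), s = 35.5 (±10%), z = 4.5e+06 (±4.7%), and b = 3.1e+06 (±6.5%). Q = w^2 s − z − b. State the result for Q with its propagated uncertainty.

(1.62 ± 0.618) × 10^7

Let p = w^2·s = 2.38e+07. δp/p = √((2·δw/w)² + (1·δs/s)²) = √(0.0576 + 0.0100) = 0.260, so δp = 6.18e+06.
Q = p − z − b: δQ = √(δp² + δz² + δb²) = √(3.81e+13 + 4.47e+10 + 4.06e+10) = 6.18e+06
Q = 1.62e+07.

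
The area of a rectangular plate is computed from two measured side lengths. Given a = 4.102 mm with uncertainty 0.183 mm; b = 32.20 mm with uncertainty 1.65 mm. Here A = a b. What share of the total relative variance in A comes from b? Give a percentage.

(δA/A)² = (1·δa/a)² + (1·δb/b)²
  a term: (1×0.0446)² = 0.00199
  b term: (1×0.0512)² = 0.00263
Total = 0.00462. Share from b = 0.00263/0.00462 = 0.569.

56.9%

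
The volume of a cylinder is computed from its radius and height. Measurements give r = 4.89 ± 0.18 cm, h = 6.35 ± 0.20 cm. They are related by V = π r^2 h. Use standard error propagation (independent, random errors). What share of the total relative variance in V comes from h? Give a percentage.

(δV/V)² = (2·δr/r)² + (1·δh/h)²
  r term: (2×0.0368)² = 0.00542
  h term: (1×0.0315)² = 0.000992
Total = 0.00641. Share from h = 0.000992/0.00641 = 0.155.

15.5%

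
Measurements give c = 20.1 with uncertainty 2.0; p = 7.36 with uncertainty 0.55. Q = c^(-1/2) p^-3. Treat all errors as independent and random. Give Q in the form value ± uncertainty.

Products/powers → add relative errors in quadrature, weighted by exponent:
  (−½·δc/c)² = (-0.5×0.0995)² = 0.00248;  (-3·δp/p)² = (-3×0.0747)² = 0.0503
δQ/Q = √(0.0527) = 0.230
Q = 0.000559, so δQ = 0.230 × 0.000559 = 0.000128.

0.000559 ± 0.000128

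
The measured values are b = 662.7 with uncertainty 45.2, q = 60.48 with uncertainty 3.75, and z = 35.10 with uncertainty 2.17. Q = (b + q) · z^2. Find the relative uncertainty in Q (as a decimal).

0.139

Let u = b + q = 723.2. δu = √(δb² + δq²) = √(2040 + 14.1) = 45.4, so δu/u = 0.0627.
Q is then a monomial in u, z:
δQ/Q = √((δu/u)² + (2·δz/z)²) = √(0.00393 + 0.0153) = 0.139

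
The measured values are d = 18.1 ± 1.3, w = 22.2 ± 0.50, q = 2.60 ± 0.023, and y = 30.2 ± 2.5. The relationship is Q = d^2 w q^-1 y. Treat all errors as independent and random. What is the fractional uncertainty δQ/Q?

0.168

Relative error in a monomial: (δQ/Q)² = Σ (nᵢ · δxᵢ/xᵢ)².
  (2·δd/d)² = (2×0.0718)² = 0.0206;  (1·δw/w)² = (1×0.0225)² = 0.000507;  (-1·δq/q)² = (-1×0.00885)² = 7.83e-05;  (1·δy/y)² = (1×0.0828)² = 0.00685
δQ/Q = √(0.0281) = 0.168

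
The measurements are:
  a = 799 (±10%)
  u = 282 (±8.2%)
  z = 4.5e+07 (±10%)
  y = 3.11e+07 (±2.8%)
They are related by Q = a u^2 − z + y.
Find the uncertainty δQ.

Let p = a·u^2 = 6.35e+07. δp/p = √((1·δa/a)² + (2·δu/u)²) = √(0.0100 + 0.0269) = 0.192, so δp = 1.22e+07.
Q = p − z + y: δQ = √(δp² + δz² + δy²) = √(1.49e+14 + 2.02e+13 + 7.58e+11) = 1.3e+07

1.3e+07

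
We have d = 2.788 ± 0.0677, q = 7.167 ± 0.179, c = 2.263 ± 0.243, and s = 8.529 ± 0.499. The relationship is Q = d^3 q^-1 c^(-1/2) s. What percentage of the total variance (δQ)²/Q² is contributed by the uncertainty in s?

28.0%

(δQ/Q)² = (3·δd/d)² + (-1·δq/q)² + (−½·δc/c)² + (1·δs/s)²
  d term: (3×0.0243)² = 0.00531
  q term: (-1×0.0250)² = 0.000624
  c term: (-0.5×0.107)² = 0.00288
  s term: (1×0.0585)² = 0.00342
Total = 0.0122. Share from s = 0.00342/0.0122 = 0.280.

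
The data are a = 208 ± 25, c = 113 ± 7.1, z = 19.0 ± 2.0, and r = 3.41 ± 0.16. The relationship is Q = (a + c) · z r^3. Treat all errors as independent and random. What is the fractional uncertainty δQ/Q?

Let u = a + c = 321. δu = √(δa² + δc²) = √(625 + 50.4) = 26.0, so δu/u = 0.0810.
Q is then a monomial in u, z, r:
δQ/Q = √((δu/u)² + (1·δz/z)² + (3·δr/r)²) = √(0.00655 + 0.0111 + 0.0198) = 0.194

0.194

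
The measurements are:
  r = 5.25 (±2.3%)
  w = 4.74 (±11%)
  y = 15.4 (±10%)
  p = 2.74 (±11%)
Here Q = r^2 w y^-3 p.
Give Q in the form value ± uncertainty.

Q is a product of powers, so relative uncertainties combine in quadrature:
  (2·δr/r)² = (2×0.0230)² = 0.00212;  (1·δw/w)² = (1×0.110)² = 0.0121;  (-3·δy/y)² = (-3×0.100)² = 0.0900;  (1·δp/p)² = (1×0.110)² = 0.0121
δQ/Q = √(0.116) = 0.341
Q = 0.0980, so δQ = 0.341 × 0.0980 = 0.0334.

0.0980 ± 0.0334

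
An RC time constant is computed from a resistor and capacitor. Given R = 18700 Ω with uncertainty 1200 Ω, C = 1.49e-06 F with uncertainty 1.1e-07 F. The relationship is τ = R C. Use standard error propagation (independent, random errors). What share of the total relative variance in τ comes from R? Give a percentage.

(δτ/τ)² = (1·δR/R)² + (1·δC/C)²
  R term: (1×0.0642)² = 0.00412
  C term: (1×0.0738)² = 0.00545
Total = 0.00957. Share from R = 0.00412/0.00957 = 0.430.

43.0%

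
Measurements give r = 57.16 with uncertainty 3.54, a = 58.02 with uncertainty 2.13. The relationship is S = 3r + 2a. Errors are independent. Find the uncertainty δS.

For a sum/difference, combine absolute errors in quadrature:
  (3·δr)² = 113;  (2·δa)² = 18.1
δS = √(131) = 11.4

11.4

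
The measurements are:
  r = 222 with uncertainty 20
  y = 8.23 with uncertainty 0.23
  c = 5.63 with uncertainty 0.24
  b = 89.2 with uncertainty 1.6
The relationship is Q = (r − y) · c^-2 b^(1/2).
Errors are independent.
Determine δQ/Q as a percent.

Let u = r − y = 214. δu = √(δr² + δy²) = √(400 + 0.0529) = 20.0, so δu/u = 0.0936.
Q is then a monomial in u, c, b:
δQ/Q = √((δu/u)² + (-2·δc/c)² + (½·δb/b)²) = √(0.00875 + 0.00727 + 8.04e-05) = 0.127

12.7%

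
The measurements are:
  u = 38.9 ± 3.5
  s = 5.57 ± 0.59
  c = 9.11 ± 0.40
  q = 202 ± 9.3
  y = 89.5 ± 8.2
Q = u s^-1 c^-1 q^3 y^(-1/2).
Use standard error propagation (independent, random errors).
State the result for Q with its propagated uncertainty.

(6.68 ± 1.38) × 10^5

Since Q is a product/quotient, work with relative uncertainties:
  (1·δu/u)² = (1×0.0900)² = 0.00810;  (-1·δs/s)² = (-1×0.106)² = 0.0112;  (-1·δc/c)² = (-1×0.0439)² = 0.00193;  (3·δq/q)² = (3×0.0460)² = 0.0191;  (−½·δy/y)² = (-0.5×0.0916)² = 0.00210
δQ/Q = √(0.0424) = 0.206
Q = 6.68e+05, so δQ = 0.206 × 6.68e+05 = 1.38e+05.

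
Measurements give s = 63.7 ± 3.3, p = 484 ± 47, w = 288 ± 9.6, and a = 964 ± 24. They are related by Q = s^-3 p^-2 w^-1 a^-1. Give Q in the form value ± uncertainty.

For a monomial Q ∝ s^-3, p^-2, w^-1, a^-1, fractional errors add in quadrature:
  (-3·δs/s)² = (-3×0.0518)² = 0.0242;  (-2·δp/p)² = (-2×0.0971)² = 0.0377;  (-1·δw/w)² = (-1×0.0333)² = 0.00111;  (-1·δa/a)² = (-1×0.0249)² = 0.000620
δQ/Q = √(0.0636) = 0.252
Q = 5.95e-17, so δQ = 0.252 × 5.95e-17 = 1.5e-17.

(5.95 ± 1.50) × 10^-17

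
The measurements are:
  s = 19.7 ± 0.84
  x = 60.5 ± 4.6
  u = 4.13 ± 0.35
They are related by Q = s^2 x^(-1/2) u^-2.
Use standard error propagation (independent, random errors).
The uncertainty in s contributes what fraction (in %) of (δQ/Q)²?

(δQ/Q)² = (2·δs/s)² + (−½·δx/x)² + (-2·δu/u)²
  s term: (2×0.0426)² = 0.00727
  x term: (-0.5×0.0760)² = 0.00145
  u term: (-2×0.0847)² = 0.0287
Total = 0.0374. Share from s = 0.00727/0.0374 = 0.194.

19.4%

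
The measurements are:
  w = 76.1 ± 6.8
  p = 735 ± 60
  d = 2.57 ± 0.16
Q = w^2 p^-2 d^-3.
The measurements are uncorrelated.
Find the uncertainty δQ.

0.000193

Each factor contributes (exponent × relative error)² to (δQ/Q)²:
  (2·δw/w)² = (2×0.0894)² = 0.0319;  (-2·δp/p)² = (-2×0.0816)² = 0.0267;  (-3·δd/d)² = (-3×0.0623)² = 0.0349
δQ/Q = √(0.0935) = 0.306
Q = 0.000632, so δQ = 0.306 × 0.000632 = 0.000193.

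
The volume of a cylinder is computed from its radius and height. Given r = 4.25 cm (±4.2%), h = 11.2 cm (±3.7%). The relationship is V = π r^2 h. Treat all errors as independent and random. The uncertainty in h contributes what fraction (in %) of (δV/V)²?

16.2%

(δV/V)² = (2·δr/r)² + (1·δh/h)²
  r term: (2×0.0420)² = 0.00706
  h term: (1×0.0370)² = 0.00137
Total = 0.00843. Share from h = 0.00137/0.00843 = 0.162.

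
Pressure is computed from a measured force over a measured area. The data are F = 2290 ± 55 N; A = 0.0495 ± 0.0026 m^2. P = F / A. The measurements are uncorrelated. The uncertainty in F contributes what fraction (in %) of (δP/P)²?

17.3%

(δP/P)² = (1·δF/F)² + (-1·δA/A)²
  F term: (1×0.0240)² = 0.000577
  A term: (-1×0.0525)² = 0.00276
Total = 0.00334. Share from F = 0.000577/0.00334 = 0.173.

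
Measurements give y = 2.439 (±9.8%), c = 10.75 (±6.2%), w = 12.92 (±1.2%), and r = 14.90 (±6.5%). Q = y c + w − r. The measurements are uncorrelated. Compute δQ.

3.19

Let p = y·c = 26.22. δp/p = √((1·δy/y)² + (1·δc/c)²) = √(0.00960 + 0.00384) = 0.116, so δp = 3.04.
Q = p + w − r: δQ = √(δp² + δw² + δr²) = √(9.24 + 0.0240 + 0.938) = 3.19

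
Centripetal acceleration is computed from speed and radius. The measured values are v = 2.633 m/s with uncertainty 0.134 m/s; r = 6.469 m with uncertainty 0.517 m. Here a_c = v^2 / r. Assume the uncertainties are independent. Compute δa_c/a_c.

Relative error in a monomial: (δa_c/a_c)² = Σ (nᵢ · δxᵢ/xᵢ)².
  (2·δv/v)² = (2×0.0509)² = 0.0104;  (-1·δr/r)² = (-1×0.0799)² = 0.00639
δa_c/a_c = √(0.0167) = 0.129

0.129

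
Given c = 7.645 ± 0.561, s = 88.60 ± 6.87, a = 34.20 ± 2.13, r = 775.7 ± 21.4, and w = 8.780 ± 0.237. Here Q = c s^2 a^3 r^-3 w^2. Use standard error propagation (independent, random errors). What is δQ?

108

Relative error in a monomial: (δQ/Q)² = Σ (nᵢ · δxᵢ/xᵢ)².
  (1·δc/c)² = (1×0.0734)² = 0.00538;  (2·δs/s)² = (2×0.0775)² = 0.0240;  (3·δa/a)² = (3×0.0623)² = 0.0349;  (-3·δr/r)² = (-3×0.0276)² = 0.00685;  (2·δw/w)² = (2×0.0270)² = 0.00291
δQ/Q = √(0.0741) = 0.272
Q = 396.5, so δQ = 0.272 × 396.5 = 108.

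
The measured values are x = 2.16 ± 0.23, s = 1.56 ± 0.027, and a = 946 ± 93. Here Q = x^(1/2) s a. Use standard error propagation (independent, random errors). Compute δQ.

Each factor contributes (exponent × relative error)² to (δQ/Q)²:
  (½·δx/x)² = (0.5×0.106)² = 0.00283;  (1·δs/s)² = (1×0.0173)² = 0.000300;  (1·δa/a)² = (1×0.0983)² = 0.00966
δQ/Q = √(0.0128) = 0.113
Q = 2170, so δQ = 0.113 × 2170 = 245.

245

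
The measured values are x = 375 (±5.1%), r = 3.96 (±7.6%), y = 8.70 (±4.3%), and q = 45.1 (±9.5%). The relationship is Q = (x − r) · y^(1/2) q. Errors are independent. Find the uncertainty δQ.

5440

Let u = x − r = 371. δu = √(δx² + δr²) = √(366 + 0.0906) = 19.1, so δu/u = 0.0516.
Q is then a monomial in u, y, q:
δQ/Q = √((δu/u)² + (½·δy/y)² + (1·δq/q)²) = √(0.00266 + 0.000462 + 0.00903) = 0.110
Q = 49400, so δQ = 0.110 × 49400 = 5440.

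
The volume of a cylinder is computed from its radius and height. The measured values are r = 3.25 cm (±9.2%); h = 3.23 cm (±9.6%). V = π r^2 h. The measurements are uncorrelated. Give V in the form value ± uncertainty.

Products/powers → add relative errors in quadrature, weighted by exponent:
  (2·δr/r)² = (2×0.0920)² = 0.0339;  (1·δh/h)² = (1×0.0960)² = 0.00922
δV/V = √(0.0431) = 0.208
V = 107 cm^3, so δV = 0.208 × 107 = 22.2 cm^3.

107 ± 22.2 cm^3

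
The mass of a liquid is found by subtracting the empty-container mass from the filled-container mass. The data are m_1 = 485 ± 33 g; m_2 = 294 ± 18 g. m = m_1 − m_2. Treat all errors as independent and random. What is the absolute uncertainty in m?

Sums and differences: (δm)² = Σ (cᵢ δxᵢ)².
  (δm_1)² = 1090;  (δm_2)² = 324
δm = √(1410) = 37.6 g

37.6 g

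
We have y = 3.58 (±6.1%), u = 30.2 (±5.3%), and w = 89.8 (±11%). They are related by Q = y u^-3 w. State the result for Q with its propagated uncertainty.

0.0117 ± 0.00237

Relative error in a monomial: (δQ/Q)² = Σ (nᵢ · δxᵢ/xᵢ)².
  (1·δy/y)² = (1×0.0610)² = 0.00372;  (-3·δu/u)² = (-3×0.0530)² = 0.0253;  (1·δw/w)² = (1×0.110)² = 0.0121
δQ/Q = √(0.0411) = 0.203
Q = 0.0117, so δQ = 0.203 × 0.0117 = 0.00237.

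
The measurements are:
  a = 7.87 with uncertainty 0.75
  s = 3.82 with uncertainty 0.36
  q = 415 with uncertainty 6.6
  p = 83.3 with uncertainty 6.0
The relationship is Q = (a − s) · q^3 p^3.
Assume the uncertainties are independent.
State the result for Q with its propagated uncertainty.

(1.67 ± 0.505) × 10^14

Let u = a − s = 4.05. δu = √(δa² + δs²) = √(0.562 + 0.130) = 0.832, so δu/u = 0.205.
Q is then a monomial in u, q, p:
δQ/Q = √((δu/u)² + (3·δq/q)² + (3·δp/p)²) = √(0.0422 + 0.00228 + 0.0467) = 0.302
Q = 1.67e+14, so δQ = 0.302 × 1.67e+14 = 5.05e+13.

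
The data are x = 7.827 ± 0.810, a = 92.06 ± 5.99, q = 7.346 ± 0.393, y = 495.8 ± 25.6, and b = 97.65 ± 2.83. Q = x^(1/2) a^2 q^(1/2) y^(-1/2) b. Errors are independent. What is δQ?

For a monomial Q ∝ x^(1/2), a^2, q^(1/2), y^(-1/2), b, fractional errors add in quadrature:
  (½·δx/x)² = (0.5×0.103)² = 0.00268;  (2·δa/a)² = (2×0.0651)² = 0.0169;  (½·δq/q)² = (0.5×0.0535)² = 0.000716;  (−½·δy/y)² = (-0.5×0.0516)² = 0.000667;  (1·δb/b)² = (1×0.0290)² = 0.000840
δQ/Q = √(0.0218) = 0.148
Q = 281800, so δQ = 0.148 × 281800 = 41600.

41600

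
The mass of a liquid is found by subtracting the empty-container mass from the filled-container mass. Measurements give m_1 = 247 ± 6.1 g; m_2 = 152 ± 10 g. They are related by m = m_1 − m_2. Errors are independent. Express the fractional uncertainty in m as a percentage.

12.3%

Sums and differences: (δm)² = Σ (cᵢ δxᵢ)².
  (δm_1)² = 37.2;  (δm_2)² = 100
δm = √(137) = 11.7 g
m = 95.0 g, so δm/m = 11.7/95.0 = 0.123.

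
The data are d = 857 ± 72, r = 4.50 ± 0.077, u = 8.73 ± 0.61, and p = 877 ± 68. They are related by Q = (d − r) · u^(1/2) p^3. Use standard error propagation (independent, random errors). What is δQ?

Let w = d − r = 852. δw = √(δd² + δr²) = √(5180 + 0.00593) = 72.0, so δw/w = 0.0845.
Q is then a monomial in w, u, p:
δQ/Q = √((δw/w)² + (½·δu/u)² + (3·δp/p)²) = √(0.00713 + 0.00122 + 0.0541) = 0.250
Q = 1.7e+12, so δQ = 0.250 × 1.7e+12 = 4.25e+11.

4.25e+11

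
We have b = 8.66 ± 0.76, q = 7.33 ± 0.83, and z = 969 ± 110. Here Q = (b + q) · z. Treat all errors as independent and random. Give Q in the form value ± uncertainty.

15500 ± 2070

Let u = b + q = 16.0. δu = √(δb² + δq²) = √(0.578 + 0.689) = 1.13, so δu/u = 0.0704.
Q is then a monomial in u, z:
δQ/Q = √((δu/u)² + (1·δz/z)²) = √(0.00495 + 0.0129) = 0.134
Q = 15500, so δQ = 0.134 × 15500 = 2070.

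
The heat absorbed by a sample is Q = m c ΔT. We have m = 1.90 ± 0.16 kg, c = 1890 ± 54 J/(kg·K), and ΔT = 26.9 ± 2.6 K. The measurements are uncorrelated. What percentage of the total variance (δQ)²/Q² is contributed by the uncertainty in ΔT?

(δQ/Q)² = (1·δm/m)² + (1·δc/c)² + (1·δΔT/ΔT)²
  m term: (1×0.0842)² = 0.00709
  c term: (1×0.0286)² = 0.000816
  ΔT term: (1×0.0967)² = 0.00934
Total = 0.0172. Share from ΔT = 0.00934/0.0172 = 0.542.

54.2%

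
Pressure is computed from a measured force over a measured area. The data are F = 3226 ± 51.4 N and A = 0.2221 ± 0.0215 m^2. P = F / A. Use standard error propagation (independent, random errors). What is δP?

Each factor contributes (exponent × relative error)² to (δP/P)²:
  (1·δF/F)² = (1×0.0159)² = 0.000254;  (-1·δA/A)² = (-1×0.0968)² = 0.00937
δP/P = √(0.00962) = 0.0981
P = 14520 Pa, so δP = 0.0981 × 14520 = 1420 Pa.

1420 Pa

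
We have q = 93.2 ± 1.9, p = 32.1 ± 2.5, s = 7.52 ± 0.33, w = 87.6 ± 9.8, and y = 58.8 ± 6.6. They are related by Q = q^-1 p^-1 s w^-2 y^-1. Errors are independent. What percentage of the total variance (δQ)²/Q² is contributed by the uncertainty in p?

(δQ/Q)² = (-1·δq/q)² + (-1·δp/p)² + (1·δs/s)² + (-2·δw/w)² + (-1·δy/y)²
  q term: (-1×0.0204)² = 0.000416
  p term: (-1×0.0779)² = 0.00607
  s term: (1×0.0439)² = 0.00193
  w term: (-2×0.112)² = 0.0501
  y term: (-1×0.112)² = 0.0126
Total = 0.0711. Share from p = 0.00607/0.0711 = 0.0853.

8.53%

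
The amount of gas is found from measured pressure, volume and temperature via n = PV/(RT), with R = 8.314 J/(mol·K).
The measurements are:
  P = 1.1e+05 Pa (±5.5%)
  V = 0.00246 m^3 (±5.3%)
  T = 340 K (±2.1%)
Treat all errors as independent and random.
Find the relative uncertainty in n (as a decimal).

0.0792

Since n is a product/quotient, work with relative uncertainties:
  (1·δP/P)² = (1×0.0550)² = 0.00302;  (1·δV/V)² = (1×0.0530)² = 0.00281;  (-1·δT/T)² = (-1×0.0210)² = 0.000441
δn/n = √(0.00627) = 0.0792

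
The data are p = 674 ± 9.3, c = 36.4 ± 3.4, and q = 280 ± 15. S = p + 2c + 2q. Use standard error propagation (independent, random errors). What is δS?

32.1

Sums and differences: (δS)² = Σ (cᵢ δxᵢ)².
  (δp)² = 86.5;  (2·δc)² = 46.2;  (2·δq)² = 900
δS = √(1030) = 32.1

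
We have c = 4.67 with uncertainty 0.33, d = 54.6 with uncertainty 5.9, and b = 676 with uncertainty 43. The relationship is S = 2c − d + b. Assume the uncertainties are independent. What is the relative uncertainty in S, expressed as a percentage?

6.88%

Each term contributes (cᵢ δxᵢ)² to (δS)²:
  (2·δc)² = 0.436;  (δd)² = 34.8;  (δb)² = 1850
δS = √(1880) = 43.4
S = 631, so δS/S = 43.4/631 = 0.0688.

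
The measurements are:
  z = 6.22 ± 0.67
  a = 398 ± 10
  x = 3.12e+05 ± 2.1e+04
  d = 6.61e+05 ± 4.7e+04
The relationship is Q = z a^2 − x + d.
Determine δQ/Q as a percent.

Let p = z·a^2 = 9.85e+05. δp/p = √((1·δz/z)² + (2·δa/a)²) = √(0.0116 + 0.00253) = 0.119, so δp = 1.17e+05.
Q = p − x + d: δQ = √(δp² + δx² + δd²) = √(1.37e+10 + 4.41e+08 + 2.21e+09) = 1.28e+05
Q = 1.33e+06, so δQ/Q = 1.28e+05/1.33e+06 = 0.0959.

9.59%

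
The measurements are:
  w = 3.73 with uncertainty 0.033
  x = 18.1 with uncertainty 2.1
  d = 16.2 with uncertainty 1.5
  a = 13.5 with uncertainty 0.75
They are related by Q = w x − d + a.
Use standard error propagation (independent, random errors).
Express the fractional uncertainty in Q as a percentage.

Let p = w·x = 67.5. δp/p = √((1·δw/w)² + (1·δx/x)²) = √(7.83e-05 + 0.0135) = 0.116, so δp = 7.86.
Q = p − d + a: δQ = √(δp² + δd² + δa²) = √(61.7 + 2.25 + 0.562) = 8.03
Q = 64.8, so δQ/Q = 8.03/64.8 = 0.124.

12.4%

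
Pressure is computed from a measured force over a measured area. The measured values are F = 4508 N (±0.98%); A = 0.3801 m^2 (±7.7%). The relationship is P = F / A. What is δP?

P is a product of powers, so relative uncertainties combine in quadrature:
  (1·δF/F)² = (1×0.00980)² = 9.6e-05;  (-1·δA/A)² = (-1×0.0770)² = 0.00593
δP/P = √(0.00603) = 0.0776
P = 11860 Pa, so δP = 0.0776 × 11860 = 921 Pa.

921 Pa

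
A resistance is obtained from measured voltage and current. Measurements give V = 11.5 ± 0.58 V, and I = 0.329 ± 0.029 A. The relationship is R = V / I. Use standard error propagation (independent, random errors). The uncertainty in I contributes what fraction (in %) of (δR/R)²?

(δR/R)² = (1·δV/V)² + (-1·δI/I)²
  V term: (1×0.0504)² = 0.00254
  I term: (-1×0.0881)² = 0.00777
Total = 0.0103. Share from I = 0.00777/0.0103 = 0.753.

75.3%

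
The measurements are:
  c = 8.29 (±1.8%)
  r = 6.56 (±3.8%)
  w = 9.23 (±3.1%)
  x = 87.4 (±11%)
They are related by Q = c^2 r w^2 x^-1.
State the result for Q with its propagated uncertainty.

Products/powers → add relative errors in quadrature, weighted by exponent:
  (2·δc/c)² = (2×0.0180)² = 0.00130;  (1·δr/r)² = (1×0.0380)² = 0.00144;  (2·δw/w)² = (2×0.0310)² = 0.00384;  (-1·δx/x)² = (-1×0.110)² = 0.0121
δQ/Q = √(0.0187) = 0.137
Q = 439, so δQ = 0.137 × 439 = 60.1.

439 ± 60.1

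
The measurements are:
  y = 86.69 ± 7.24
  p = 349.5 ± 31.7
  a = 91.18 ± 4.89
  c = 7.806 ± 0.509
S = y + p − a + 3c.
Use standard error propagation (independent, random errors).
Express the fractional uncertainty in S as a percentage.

Each term contributes (cᵢ δxᵢ)² to (δS)²:
  (δy)² = 52.4;  (δp)² = 1000;  (δa)² = 23.9;  (3·δc)² = 2.33
δS = √(1080) = 32.9
S = 368.4, so δS/S = 32.9/368.4 = 0.0893.

8.93%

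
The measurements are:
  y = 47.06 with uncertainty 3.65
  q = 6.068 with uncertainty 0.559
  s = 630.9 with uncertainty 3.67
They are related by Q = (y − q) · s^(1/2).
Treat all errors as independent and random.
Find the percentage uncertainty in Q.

9.01%

Let u = y − q = 40.99. δu = √(δy² + δq²) = √(13.3 + 0.312) = 3.69, so δu/u = 0.0901.
Q is then a monomial in u, s:
δQ/Q = √((δu/u)² + (½·δs/s)²) = √(0.00811 + 8.46e-06) = 0.0901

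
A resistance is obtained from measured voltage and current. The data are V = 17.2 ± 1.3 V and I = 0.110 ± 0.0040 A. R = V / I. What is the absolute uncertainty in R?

13.1 Ω

R is a product of powers, so relative uncertainties combine in quadrature:
  (1·δV/V)² = (1×0.0756)² = 0.00571;  (-1·δI/I)² = (-1×0.0364)² = 0.00132
δR/R = √(0.00703) = 0.0839
R = 156 Ω, so δR = 0.0839 × 156 = 13.1 Ω.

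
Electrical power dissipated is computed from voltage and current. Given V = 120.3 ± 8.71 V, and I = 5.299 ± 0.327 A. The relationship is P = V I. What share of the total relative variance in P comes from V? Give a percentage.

57.9%

(δP/P)² = (1·δV/V)² + (1·δI/I)²
  V term: (1×0.0724)² = 0.00524
  I term: (1×0.0617)² = 0.00381
Total = 0.00905. Share from V = 0.00524/0.00905 = 0.579.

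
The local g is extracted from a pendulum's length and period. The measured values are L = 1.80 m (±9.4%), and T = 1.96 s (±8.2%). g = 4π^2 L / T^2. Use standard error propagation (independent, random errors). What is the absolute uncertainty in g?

For a monomial g ∝ L, T^-2, fractional errors add in quadrature:
  (1·δL/L)² = (1×0.0940)² = 0.00884;  (-2·δT/T)² = (-2×0.0820)² = 0.0269
δg/g = √(0.0357) = 0.189
g = 18.5 m/s^2, so δg = 0.189 × 18.5 = 3.50 m/s^2.

3.50 m/s^2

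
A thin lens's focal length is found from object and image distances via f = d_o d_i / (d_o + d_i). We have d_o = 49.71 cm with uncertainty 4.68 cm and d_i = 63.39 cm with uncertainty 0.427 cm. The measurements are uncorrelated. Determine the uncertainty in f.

1.47 cm

∂f/∂d_o = (d_i/(d_o+d_i))² = 0.314;  ∂f/∂d_i = (d_o/(d_o+d_i))² = 0.193
δf = √((∂f/∂d_o · δd_o)² + (∂f/∂d_i · δd_i)²) = √(2.16 + 0.00680) = 1.47 cm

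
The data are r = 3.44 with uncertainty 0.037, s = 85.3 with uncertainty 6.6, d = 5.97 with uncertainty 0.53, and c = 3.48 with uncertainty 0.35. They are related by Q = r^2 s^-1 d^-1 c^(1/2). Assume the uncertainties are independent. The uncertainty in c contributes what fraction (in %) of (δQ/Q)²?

15.0%

(δQ/Q)² = (2·δr/r)² + (-1·δs/s)² + (-1·δd/d)² + (½·δc/c)²
  r term: (2×0.0108)² = 0.000463
  s term: (-1×0.0774)² = 0.00599
  d term: (-1×0.0888)² = 0.00788
  c term: (0.5×0.101)² = 0.00253
Total = 0.0169. Share from c = 0.00253/0.0169 = 0.150.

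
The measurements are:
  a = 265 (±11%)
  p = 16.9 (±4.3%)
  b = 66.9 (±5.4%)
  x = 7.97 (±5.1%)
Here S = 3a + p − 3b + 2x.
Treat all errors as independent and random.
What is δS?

88.1

Each term contributes (cᵢ δxᵢ)² to (δS)²:
  (3·δa)² = 7650;  (δp)² = 0.528;  (3·δb)² = 117;  (2·δx)² = 0.661
δS = √(7770) = 88.1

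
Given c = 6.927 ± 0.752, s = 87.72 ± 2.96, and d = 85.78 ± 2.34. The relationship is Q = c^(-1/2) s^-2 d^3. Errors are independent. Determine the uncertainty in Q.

Q is a product of powers, so relative uncertainties combine in quadrature:
  (−½·δc/c)² = (-0.5×0.109)² = 0.00295;  (-2·δs/s)² = (-2×0.0337)² = 0.00455;  (3·δd/d)² = (3×0.0273)² = 0.00670
δQ/Q = √(0.0142) = 0.119
Q = 31.17, so δQ = 0.119 × 31.17 = 3.71.

3.71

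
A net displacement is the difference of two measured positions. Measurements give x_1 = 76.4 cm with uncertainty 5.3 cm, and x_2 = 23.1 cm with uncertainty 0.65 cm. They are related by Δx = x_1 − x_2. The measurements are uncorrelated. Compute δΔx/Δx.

0.100

Absolute uncertainties add in quadrature for a linear combination:
  (δx_1)² = 28.1;  (δx_2)² = 0.423
δΔx = √(28.5) = 5.34 cm
Δx = 53.3 cm, so δΔx/Δx = 5.34/53.3 = 0.100.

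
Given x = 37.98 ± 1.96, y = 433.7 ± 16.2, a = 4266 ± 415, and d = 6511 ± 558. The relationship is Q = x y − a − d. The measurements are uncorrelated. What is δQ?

Let p = x·y = 16470. δp/p = √((1·δx/x)² + (1·δy/y)²) = √(0.00266 + 0.00140) = 0.0637, so δp = 1050.
Q = p − a − d: δQ = √(δp² + δa² + δd²) = √(1.1e+06 + 1.72e+05 + 3.11e+05) = 1260

1260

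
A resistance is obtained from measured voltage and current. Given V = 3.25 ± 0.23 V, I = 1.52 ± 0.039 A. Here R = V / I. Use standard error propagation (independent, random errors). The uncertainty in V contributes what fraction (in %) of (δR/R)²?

(δR/R)² = (1·δV/V)² + (-1·δI/I)²
  V term: (1×0.0708)² = 0.00501
  I term: (-1×0.0257)² = 0.000658
Total = 0.00567. Share from V = 0.00501/0.00567 = 0.884.

88.4%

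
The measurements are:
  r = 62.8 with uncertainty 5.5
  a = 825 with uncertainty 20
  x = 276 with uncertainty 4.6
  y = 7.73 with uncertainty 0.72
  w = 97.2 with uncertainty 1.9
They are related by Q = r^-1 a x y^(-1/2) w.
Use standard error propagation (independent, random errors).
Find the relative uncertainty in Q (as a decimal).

0.105

Q is a product of powers, so relative uncertainties combine in quadrature:
  (-1·δr/r)² = (-1×0.0876)² = 0.00767;  (1·δa/a)² = (1×0.0242)² = 0.000588;  (1·δx/x)² = (1×0.0167)² = 0.000278;  (−½·δy/y)² = (-0.5×0.0931)² = 0.00217;  (1·δw/w)² = (1×0.0195)² = 0.000382
δQ/Q = √(0.0111) = 0.105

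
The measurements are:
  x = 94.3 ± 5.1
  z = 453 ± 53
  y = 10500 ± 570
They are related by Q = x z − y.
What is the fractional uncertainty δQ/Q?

Let p = x·z = 42700. δp/p = √((1·δx/x)² + (1·δz/z)²) = √(0.00292 + 0.0137) = 0.129, so δp = 5510.
Q = p − y: δQ = √(δp² + δy²) = √(3.03e+07 + 3.25e+05) = 5540
Q = 32200, so δQ/Q = 5540/32200 = 0.172.

0.172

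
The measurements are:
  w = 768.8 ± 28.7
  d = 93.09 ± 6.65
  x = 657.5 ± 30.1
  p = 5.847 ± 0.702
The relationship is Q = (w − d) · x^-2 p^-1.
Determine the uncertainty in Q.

Let u = w − d = 675.7. δu = √(δw² + δd²) = √(824 + 44.2) = 29.5, so δu/u = 0.0436.
Q is then a monomial in u, x, p:
δQ/Q = √((δu/u)² + (-2·δx/x)² + (-1·δp/p)²) = √(0.00190 + 0.00838 + 0.0144) = 0.157
Q = 0.0002673, so δQ = 0.157 × 0.0002673 = 4.2e-05.

4.2e-05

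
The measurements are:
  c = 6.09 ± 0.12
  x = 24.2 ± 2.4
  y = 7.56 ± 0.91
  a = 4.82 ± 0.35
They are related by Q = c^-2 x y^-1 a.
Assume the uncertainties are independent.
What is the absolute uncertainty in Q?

Products/powers → add relative errors in quadrature, weighted by exponent:
  (-2·δc/c)² = (-2×0.0197)² = 0.00155;  (1·δx/x)² = (1×0.0992)² = 0.00984;  (-1·δy/y)² = (-1×0.120)² = 0.0145;  (1·δa/a)² = (1×0.0726)² = 0.00527
δQ/Q = √(0.0312) = 0.176
Q = 0.416, so δQ = 0.176 × 0.416 = 0.0734.

0.0734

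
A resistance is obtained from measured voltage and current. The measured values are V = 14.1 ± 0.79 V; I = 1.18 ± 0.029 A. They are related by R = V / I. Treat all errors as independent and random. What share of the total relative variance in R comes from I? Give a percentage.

(δR/R)² = (1·δV/V)² + (-1·δI/I)²
  V term: (1×0.0560)² = 0.00314
  I term: (-1×0.0246)² = 0.000604
Total = 0.00374. Share from I = 0.000604/0.00374 = 0.161.

16.1%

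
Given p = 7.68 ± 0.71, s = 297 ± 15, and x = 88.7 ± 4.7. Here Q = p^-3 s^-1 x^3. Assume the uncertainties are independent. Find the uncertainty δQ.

1.68

Products/powers → add relative errors in quadrature, weighted by exponent:
  (-3·δp/p)² = (-3×0.0924)² = 0.0769;  (-1·δs/s)² = (-1×0.0505)² = 0.00255;  (3·δx/x)² = (3×0.0530)² = 0.0253
δQ/Q = √(0.105) = 0.324
Q = 5.19, so δQ = 0.324 × 5.19 = 1.68.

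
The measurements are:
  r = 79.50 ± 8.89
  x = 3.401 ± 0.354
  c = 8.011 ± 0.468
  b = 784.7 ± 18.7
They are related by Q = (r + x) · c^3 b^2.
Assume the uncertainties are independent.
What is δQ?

5.54e+09

Let u = r + x = 82.90. δu = √(δr² + δx²) = √(79.0 + 0.125) = 8.90, so δu/u = 0.107.
Q is then a monomial in u, c, b:
δQ/Q = √((δu/u)² + (3·δc/c)² + (2·δb/b)²) = √(0.0115 + 0.0307 + 0.00227) = 0.211
Q = 2.624e+10, so δQ = 0.211 × 2.624e+10 = 5.54e+09.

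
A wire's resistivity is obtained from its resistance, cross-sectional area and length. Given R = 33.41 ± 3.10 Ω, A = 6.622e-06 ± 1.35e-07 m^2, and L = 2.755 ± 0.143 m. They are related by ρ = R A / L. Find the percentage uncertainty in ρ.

10.8%

For a monomial ρ ∝ R, A, L^-1, fractional errors add in quadrature:
  (1·δR/R)² = (1×0.0928)² = 0.00861;  (1·δA/A)² = (1×0.0204)² = 0.000416;  (-1·δL/L)² = (-1×0.0519)² = 0.00269
δρ/ρ = √(0.0117) = 0.108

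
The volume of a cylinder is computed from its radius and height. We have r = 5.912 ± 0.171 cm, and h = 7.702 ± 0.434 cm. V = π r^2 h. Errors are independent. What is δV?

Since V is a product/quotient, work with relative uncertainties:
  (2·δr/r)² = (2×0.0289)² = 0.00335;  (1·δh/h)² = (1×0.0563)² = 0.00318
δV/V = √(0.00652) = 0.0808
V = 845.7 cm^3, so δV = 0.0808 × 845.7 = 68.3 cm^3.

68.3 cm^3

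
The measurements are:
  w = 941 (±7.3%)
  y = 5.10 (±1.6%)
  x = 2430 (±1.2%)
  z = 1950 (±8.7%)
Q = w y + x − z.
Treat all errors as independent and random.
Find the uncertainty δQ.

Let p = w·y = 4800. δp/p = √((1·δw/w)² + (1·δy/y)²) = √(0.00533 + 0.000256) = 0.0747, so δp = 359.
Q = p + x − z: δQ = √(δp² + δx² + δz²) = √(1.29e+05 + 850 + 28800) = 398

398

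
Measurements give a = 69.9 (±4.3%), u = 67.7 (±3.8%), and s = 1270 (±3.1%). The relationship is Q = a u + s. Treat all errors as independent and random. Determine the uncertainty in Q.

274

Let p = a·u = 4730. δp/p = √((1·δa/a)² + (1·δu/u)²) = √(0.00185 + 0.00144) = 0.0574, so δp = 272.
Q = p + s: δQ = √(δp² + δs²) = √(73700 + 1550) = 274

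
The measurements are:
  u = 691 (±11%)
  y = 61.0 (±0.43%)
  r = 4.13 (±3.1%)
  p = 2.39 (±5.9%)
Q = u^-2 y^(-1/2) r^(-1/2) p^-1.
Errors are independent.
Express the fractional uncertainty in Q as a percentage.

22.8%

Products/powers → add relative errors in quadrature, weighted by exponent:
  (-2·δu/u)² = (-2×0.110)² = 0.0484;  (−½·δy/y)² = (-0.5×0.00430)² = 4.62e-06;  (−½·δr/r)² = (-0.5×0.0310)² = 0.000240;  (-1·δp/p)² = (-1×0.0590)² = 0.00348
δQ/Q = √(0.0521) = 0.228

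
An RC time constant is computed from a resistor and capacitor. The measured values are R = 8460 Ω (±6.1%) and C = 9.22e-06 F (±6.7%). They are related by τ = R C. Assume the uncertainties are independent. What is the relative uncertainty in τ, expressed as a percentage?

Relative error in a monomial: (δτ/τ)² = Σ (nᵢ · δxᵢ/xᵢ)².
  (1·δR/R)² = (1×0.0610)² = 0.00372;  (1·δC/C)² = (1×0.0670)² = 0.00449
δτ/τ = √(0.00821) = 0.0906

9.06%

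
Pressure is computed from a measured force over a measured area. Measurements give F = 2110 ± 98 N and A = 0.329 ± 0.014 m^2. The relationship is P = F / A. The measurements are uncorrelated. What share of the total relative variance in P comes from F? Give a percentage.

(δP/P)² = (1·δF/F)² + (-1·δA/A)²
  F term: (1×0.0464)² = 0.00216
  A term: (-1×0.0426)² = 0.00181
Total = 0.00397. Share from F = 0.00216/0.00397 = 0.544.

54.4%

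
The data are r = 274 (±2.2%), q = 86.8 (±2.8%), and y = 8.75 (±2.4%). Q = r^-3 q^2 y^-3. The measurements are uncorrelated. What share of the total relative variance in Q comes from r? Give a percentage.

(δQ/Q)² = (-3·δr/r)² + (2·δq/q)² + (-3·δy/y)²
  r term: (-3×0.0220)² = 0.00436
  q term: (2×0.0280)² = 0.00314
  y term: (-3×0.0240)² = 0.00518
Total = 0.0127. Share from r = 0.00436/0.0127 = 0.344.

34.4%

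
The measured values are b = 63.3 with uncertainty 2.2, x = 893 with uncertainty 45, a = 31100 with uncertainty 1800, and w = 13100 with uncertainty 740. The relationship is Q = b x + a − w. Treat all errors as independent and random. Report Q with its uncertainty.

74500 ± 3970

Let p = b·x = 56500. δp/p = √((1·δb/b)² + (1·δx/x)²) = √(0.00121 + 0.00254) = 0.0612, so δp = 3460.
Q = p + a − w: δQ = √(δp² + δa² + δw²) = √(1.2e+07 + 3.24e+06 + 5.48e+05) = 3970
Q = 74500.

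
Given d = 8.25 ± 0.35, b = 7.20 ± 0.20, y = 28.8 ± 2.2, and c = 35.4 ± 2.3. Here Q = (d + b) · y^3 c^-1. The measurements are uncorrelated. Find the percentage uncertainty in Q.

24.0%

Let u = d + b = 15.4. δu = √(δd² + δb²) = √(0.122 + 0.0400) = 0.403, so δu/u = 0.0261.
Q is then a monomial in u, y, c:
δQ/Q = √((δu/u)² + (3·δy/y)² + (-1·δc/c)²) = √(0.000681 + 0.0525 + 0.00422) = 0.240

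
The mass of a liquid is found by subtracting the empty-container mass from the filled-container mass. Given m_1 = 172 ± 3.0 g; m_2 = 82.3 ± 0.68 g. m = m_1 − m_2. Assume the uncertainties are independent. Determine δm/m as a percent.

3.43%

Sums and differences: (δm)² = Σ (cᵢ δxᵢ)².
  (δm_1)² = 9.00;  (δm_2)² = 0.462
δm = √(9.46) = 3.08 g
m = 89.7 g, so δm/m = 3.08/89.7 = 0.0343.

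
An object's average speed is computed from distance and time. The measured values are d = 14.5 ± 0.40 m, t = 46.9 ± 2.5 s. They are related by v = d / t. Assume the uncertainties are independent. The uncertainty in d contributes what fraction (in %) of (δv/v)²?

(δv/v)² = (1·δd/d)² + (-1·δt/t)²
  d term: (1×0.0276)² = 0.000761
  t term: (-1×0.0533)² = 0.00284
Total = 0.00360. Share from d = 0.000761/0.00360 = 0.211.

21.1%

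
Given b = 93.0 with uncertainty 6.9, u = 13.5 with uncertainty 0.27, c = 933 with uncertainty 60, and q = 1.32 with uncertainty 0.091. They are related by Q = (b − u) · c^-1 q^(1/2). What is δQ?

Let w = b − u = 79.5. δw = √(δb² + δu²) = √(47.6 + 0.0729) = 6.91, so δw/w = 0.0869.
Q is then a monomial in w, c, q:
δQ/Q = √((δw/w)² + (-1·δc/c)² + (½·δq/q)²) = √(0.00754 + 0.00414 + 0.00119) = 0.113
Q = 0.0979, so δQ = 0.113 × 0.0979 = 0.0111.

0.0111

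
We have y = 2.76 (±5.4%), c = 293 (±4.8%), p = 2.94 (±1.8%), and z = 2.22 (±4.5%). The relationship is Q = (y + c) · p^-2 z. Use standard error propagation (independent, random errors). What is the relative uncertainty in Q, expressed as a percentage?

7.47%

Let u = y + c = 296. δu = √(δy² + δc²) = √(0.0222 + 198) = 14.1, so δu/u = 0.0476.
Q is then a monomial in u, p, z:
δQ/Q = √((δu/u)² + (-2·δp/p)² + (1·δz/z)²) = √(0.00226 + 0.00130 + 0.00202) = 0.0747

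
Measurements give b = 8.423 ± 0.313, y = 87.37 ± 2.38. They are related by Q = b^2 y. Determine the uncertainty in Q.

Since Q is a product/quotient, work with relative uncertainties:
  (2·δb/b)² = (2×0.0372)² = 0.00552;  (1·δy/y)² = (1×0.0272)² = 0.000742
δQ/Q = √(0.00627) = 0.0792
Q = 6199, so δQ = 0.0792 × 6199 = 491.

491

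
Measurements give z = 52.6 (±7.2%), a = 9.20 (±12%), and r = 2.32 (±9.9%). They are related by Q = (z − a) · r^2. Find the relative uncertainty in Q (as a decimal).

0.218

Let u = z − a = 43.4. δu = √(δz² + δa²) = √(14.3 + 1.22) = 3.94, so δu/u = 0.0909.
Q is then a monomial in u, r:
δQ/Q = √((δu/u)² + (2·δr/r)²) = √(0.00826 + 0.0392) = 0.218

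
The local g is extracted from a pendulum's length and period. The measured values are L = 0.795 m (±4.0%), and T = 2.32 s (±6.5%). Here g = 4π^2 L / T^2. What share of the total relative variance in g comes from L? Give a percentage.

8.65%

(δg/g)² = (1·δL/L)² + (-2·δT/T)²
  L term: (1×0.0400)² = 0.00160
  T term: (-2×0.0650)² = 0.0169
Total = 0.0185. Share from L = 0.00160/0.0185 = 0.0865.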